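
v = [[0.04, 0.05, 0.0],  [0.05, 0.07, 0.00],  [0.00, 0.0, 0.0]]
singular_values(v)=[0.11, 0.0, 0.0]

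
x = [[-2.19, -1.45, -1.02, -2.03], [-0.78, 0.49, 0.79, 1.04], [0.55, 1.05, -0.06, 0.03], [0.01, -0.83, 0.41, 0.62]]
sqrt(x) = [[(0.03+1.36j), -0.39+0.75j, -0.57+0.22j, (-0.88+0.63j)], [(-0.2+0.42j), (0.92+0.23j), 0.47+0.07j, 0.67+0.19j], [-0.20-0.48j, (0.44-0.27j), (-0.47-0.08j), (-0.85-0.22j)], [0.25+0.17j, (-0.41+0.09j), (0.84+0.03j), 1.40+0.08j]]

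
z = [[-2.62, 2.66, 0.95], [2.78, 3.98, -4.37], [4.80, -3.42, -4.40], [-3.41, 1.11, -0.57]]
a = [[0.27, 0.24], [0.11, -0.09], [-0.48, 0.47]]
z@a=[[-0.87,  -0.42], [3.29,  -1.74], [3.03,  -0.61], [-0.53,  -1.19]]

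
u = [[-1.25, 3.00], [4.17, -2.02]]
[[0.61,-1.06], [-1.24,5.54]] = u @ [[-0.25,1.45], [0.10,0.25]]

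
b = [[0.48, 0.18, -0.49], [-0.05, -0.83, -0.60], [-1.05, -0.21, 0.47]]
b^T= [[0.48, -0.05, -1.05], [0.18, -0.83, -0.21], [-0.49, -0.6, 0.47]]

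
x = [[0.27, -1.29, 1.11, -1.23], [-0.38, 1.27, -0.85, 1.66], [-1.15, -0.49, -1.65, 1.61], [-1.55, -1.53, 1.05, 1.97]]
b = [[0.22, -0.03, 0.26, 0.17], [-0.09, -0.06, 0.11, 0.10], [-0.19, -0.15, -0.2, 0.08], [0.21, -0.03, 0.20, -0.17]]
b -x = [[-0.05, 1.26, -0.85, 1.4], [0.29, -1.33, 0.96, -1.56], [0.96, 0.34, 1.45, -1.53], [1.76, 1.50, -0.85, -2.14]]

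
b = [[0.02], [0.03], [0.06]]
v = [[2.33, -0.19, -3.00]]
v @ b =[[-0.14]]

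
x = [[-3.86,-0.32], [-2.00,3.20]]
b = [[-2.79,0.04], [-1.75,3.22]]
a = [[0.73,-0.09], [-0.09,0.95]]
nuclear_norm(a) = 1.68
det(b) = -8.91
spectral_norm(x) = 4.62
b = x @ a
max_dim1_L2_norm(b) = 3.66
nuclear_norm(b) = 6.25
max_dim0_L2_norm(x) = 4.35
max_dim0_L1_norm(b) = 4.54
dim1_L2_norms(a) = [0.74, 0.95]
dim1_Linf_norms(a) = [0.73, 0.95]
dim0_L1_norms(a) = [0.82, 1.04]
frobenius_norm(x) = 5.41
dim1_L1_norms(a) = [0.82, 1.04]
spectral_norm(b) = 4.04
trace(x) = -0.66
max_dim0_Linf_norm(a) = 0.95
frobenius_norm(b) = 4.61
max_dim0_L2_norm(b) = 3.29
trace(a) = 1.68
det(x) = -12.99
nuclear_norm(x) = 7.43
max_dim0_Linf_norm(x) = 3.86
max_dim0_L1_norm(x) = 5.86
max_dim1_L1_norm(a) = 1.04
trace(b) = 0.43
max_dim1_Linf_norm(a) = 0.95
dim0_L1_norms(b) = [4.54, 3.26]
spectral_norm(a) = 0.98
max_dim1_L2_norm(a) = 0.95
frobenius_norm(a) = 1.20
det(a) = 0.69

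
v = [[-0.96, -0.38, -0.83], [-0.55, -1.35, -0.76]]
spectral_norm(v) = 1.99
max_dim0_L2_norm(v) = 1.4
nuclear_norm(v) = 2.69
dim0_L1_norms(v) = [1.51, 1.73, 1.59]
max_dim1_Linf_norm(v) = 1.35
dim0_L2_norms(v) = [1.11, 1.4, 1.13]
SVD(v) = [[-0.6, -0.80], [-0.80, 0.60]] @ diag([1.9915838415730873, 0.7007808516112466]) @ [[0.51, 0.66, 0.56], [0.62, -0.73, 0.29]]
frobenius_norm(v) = 2.11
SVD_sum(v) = [[-0.61, -0.79, -0.67], [-0.81, -1.04, -0.88]] + [[-0.35,0.41,-0.16], [0.26,-0.31,0.12]]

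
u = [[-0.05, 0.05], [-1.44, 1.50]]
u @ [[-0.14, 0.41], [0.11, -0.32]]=[[0.01,-0.04],[0.37,-1.07]]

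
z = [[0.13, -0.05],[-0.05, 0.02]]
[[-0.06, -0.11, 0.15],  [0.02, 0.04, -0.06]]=z @ [[-0.77, -0.84, 0.88], [-0.73, 0.05, -0.74]]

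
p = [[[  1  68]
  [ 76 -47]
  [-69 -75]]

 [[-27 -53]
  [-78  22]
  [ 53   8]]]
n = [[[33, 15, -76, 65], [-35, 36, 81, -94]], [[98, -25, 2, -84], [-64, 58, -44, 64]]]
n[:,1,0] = [-35, -64]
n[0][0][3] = 65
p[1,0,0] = -27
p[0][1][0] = 76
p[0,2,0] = -69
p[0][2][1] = -75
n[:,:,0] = [[33, -35], [98, -64]]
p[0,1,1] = -47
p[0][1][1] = -47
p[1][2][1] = 8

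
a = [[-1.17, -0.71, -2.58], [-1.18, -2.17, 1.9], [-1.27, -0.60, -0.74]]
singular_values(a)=[3.38, 3.02, 0.43]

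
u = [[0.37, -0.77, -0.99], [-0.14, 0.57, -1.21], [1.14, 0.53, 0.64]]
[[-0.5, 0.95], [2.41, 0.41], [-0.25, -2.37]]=u@[[-0.46, -1.25], [1.82, -0.99], [-1.08, -0.66]]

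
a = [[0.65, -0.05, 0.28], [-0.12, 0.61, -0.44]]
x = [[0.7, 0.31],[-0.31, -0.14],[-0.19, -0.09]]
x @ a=[[0.42, 0.15, 0.06], [-0.18, -0.07, -0.03], [-0.11, -0.05, -0.01]]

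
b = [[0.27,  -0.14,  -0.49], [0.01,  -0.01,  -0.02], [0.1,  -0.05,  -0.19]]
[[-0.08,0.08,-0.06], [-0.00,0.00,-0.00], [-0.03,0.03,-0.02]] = b @ [[0.23, -0.02, -0.34], [-0.01, 0.02, 0.13], [0.29, -0.19, -0.1]]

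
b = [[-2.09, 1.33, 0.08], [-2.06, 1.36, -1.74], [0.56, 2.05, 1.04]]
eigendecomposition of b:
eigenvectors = [[-0.84+0.00j, 0.13+0.20j, 0.13-0.20j],[-0.33+0.00j, (-0.06+0.68j), -0.06-0.68j],[(0.43+0j), 0.69+0.00j, 0.69-0.00j]]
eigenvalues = [(-1.61+0j), (0.96+2.2j), (0.96-2.2j)]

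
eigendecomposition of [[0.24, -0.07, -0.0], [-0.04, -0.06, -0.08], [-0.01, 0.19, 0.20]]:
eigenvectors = [[-0.93, 0.21, -0.22], [0.03, 0.71, -0.33], [0.35, -0.68, 0.92]]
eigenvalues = [0.24, 0.0, 0.13]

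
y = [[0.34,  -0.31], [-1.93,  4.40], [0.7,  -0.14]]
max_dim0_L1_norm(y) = 4.85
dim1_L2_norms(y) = [0.46, 4.8, 0.71]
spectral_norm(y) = 4.84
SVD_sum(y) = [[0.18, -0.38], [-1.99, 4.37], [0.17, -0.38]] + [[0.16, 0.07], [0.06, 0.03], [0.53, 0.24]]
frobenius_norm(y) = 4.88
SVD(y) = [[-0.09, -0.30], [0.99, -0.11], [-0.09, -0.95]] @ diag([4.840834534795452, 0.6103449899292275]) @ [[-0.41, 0.91], [-0.91, -0.41]]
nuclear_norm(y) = 5.45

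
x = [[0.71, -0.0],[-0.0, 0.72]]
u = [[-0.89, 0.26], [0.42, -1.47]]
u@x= [[-0.63, 0.19], [0.30, -1.06]]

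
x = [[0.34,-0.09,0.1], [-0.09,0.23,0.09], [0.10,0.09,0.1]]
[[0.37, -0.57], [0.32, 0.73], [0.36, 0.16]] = x @ [[0.75, -1.21], [0.92, 2.45], [1.99, 0.61]]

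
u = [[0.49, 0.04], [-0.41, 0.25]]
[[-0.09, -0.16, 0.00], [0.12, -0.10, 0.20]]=u@[[-0.19, -0.25, -0.05], [0.18, -0.82, 0.72]]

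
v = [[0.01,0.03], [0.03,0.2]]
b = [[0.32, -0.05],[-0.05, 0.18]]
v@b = [[0.0, 0.0], [-0.00, 0.03]]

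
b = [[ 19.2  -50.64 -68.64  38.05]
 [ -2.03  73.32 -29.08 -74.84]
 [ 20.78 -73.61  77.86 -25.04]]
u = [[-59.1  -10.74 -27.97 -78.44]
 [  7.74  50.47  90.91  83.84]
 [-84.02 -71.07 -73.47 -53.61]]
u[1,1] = 50.47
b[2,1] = -73.61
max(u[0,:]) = -10.74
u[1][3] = 83.84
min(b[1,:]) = -74.84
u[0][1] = -10.74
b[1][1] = 73.32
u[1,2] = 90.91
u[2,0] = -84.02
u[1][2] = 90.91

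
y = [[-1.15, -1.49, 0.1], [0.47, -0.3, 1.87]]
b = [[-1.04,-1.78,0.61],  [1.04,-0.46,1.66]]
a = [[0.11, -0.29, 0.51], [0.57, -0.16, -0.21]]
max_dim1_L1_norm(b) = 3.43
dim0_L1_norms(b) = [2.08, 2.24, 2.27]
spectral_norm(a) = 0.63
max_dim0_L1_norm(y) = 1.97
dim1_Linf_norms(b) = [1.78, 1.66]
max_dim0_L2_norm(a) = 0.58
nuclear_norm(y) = 3.84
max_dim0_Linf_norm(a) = 0.57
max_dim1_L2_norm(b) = 2.15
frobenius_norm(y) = 2.71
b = a + y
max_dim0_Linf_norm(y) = 1.87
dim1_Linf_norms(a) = [0.51, 0.57]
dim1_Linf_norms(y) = [1.49, 1.87]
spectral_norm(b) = 2.27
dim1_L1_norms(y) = [2.74, 2.64]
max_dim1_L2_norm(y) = 1.95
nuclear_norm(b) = 4.15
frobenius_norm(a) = 0.87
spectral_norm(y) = 1.96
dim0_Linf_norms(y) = [1.15, 1.49, 1.87]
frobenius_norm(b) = 2.94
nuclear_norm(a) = 1.23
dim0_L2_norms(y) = [1.24, 1.52, 1.87]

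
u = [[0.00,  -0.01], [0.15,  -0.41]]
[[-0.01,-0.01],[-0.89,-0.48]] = u @ [[-2.06, -0.55], [1.42, 0.97]]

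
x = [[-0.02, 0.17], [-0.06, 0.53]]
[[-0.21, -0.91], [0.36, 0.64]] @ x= [[0.06, -0.52], [-0.05, 0.4]]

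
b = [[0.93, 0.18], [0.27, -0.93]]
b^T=[[0.93, 0.27], [0.18, -0.93]]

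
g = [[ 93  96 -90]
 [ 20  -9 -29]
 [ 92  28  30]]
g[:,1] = [96, -9, 28]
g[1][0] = 20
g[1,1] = -9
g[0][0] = 93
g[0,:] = [93, 96, -90]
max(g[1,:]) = 20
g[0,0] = 93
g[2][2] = 30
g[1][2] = -29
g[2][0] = 92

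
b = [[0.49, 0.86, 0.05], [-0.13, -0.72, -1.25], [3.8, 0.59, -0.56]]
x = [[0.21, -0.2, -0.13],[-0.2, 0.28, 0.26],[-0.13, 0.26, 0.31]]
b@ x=[[-0.08, 0.16, 0.18], [0.28, -0.5, -0.56], [0.75, -0.74, -0.51]]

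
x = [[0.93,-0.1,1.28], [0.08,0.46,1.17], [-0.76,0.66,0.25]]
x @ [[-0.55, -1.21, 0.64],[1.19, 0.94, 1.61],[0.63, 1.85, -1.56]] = [[0.18, 1.15, -1.56], [1.24, 2.5, -1.03], [1.36, 2.0, 0.19]]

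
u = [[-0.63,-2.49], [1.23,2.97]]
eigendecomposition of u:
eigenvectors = [[-0.87, 0.75], [0.48, -0.67]]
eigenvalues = [0.75, 1.59]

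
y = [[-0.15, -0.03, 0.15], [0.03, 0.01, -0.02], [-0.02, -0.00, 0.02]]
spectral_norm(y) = 0.22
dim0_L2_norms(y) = [0.15, 0.03, 0.15]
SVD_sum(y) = [[-0.15, -0.03, 0.15], [0.03, 0.01, -0.03], [-0.02, -0.0, 0.02]] + [[0.0,  0.0,  0.0], [0.00,  0.01,  0.01], [0.00,  0.0,  0.00]] + [[0.0, -0.0, 0.0], [0.0, -0.00, 0.0], [-0.00, 0.00, -0.00]]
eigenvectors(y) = [[0.97, 0.64, 0.25], [-0.2, -0.59, 0.86], [0.14, 0.50, 0.44]]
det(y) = 0.00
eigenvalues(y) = [-0.12, -0.01, 0.01]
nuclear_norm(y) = 0.23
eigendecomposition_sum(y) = [[-0.15, -0.03, 0.15], [0.03, 0.01, -0.03], [-0.02, -0.00, 0.02]] + [[0.00,0.0,-0.01], [-0.0,-0.00,0.01], [0.0,0.00,-0.0]] + [[0.0,0.00,0.0], [0.0,0.01,0.01], [0.00,0.0,0.0]]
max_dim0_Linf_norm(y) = 0.15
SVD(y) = [[-0.98, -0.12, -0.17],[0.17, -0.94, -0.29],[-0.13, -0.31, 0.94]] @ diag([0.21911477923905995, 0.008902375828014642, 0.0030759102124074513]) @ [[0.70,0.14,-0.7], [-0.46,-0.66,-0.6], [-0.54,0.74,-0.4]]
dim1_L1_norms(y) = [0.33, 0.06, 0.04]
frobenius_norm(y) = 0.22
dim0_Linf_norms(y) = [0.15, 0.03, 0.15]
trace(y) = -0.12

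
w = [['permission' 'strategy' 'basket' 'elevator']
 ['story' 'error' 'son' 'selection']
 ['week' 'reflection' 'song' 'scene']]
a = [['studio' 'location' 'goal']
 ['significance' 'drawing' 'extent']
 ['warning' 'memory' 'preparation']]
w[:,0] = ['permission', 'story', 'week']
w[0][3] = 'elevator'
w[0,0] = 'permission'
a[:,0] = ['studio', 'significance', 'warning']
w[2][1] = 'reflection'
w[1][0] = 'story'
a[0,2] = 'goal'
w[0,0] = 'permission'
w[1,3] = 'selection'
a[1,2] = 'extent'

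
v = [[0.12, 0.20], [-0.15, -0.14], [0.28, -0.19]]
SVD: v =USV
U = [[-0.13, 0.75], [0.27, -0.6], [-0.95, -0.27]]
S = [0.34, 0.3]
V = [[-0.94, 0.34], [0.34, 0.94]]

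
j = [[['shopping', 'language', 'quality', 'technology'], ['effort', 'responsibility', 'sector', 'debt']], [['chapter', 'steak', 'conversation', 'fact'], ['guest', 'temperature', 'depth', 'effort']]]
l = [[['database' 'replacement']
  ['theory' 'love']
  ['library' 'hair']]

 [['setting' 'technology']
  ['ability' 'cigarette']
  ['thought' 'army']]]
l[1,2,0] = 'thought'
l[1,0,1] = 'technology'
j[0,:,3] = ['technology', 'debt']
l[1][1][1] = 'cigarette'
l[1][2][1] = 'army'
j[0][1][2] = 'sector'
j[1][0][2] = 'conversation'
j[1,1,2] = 'depth'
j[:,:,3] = [['technology', 'debt'], ['fact', 'effort']]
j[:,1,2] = ['sector', 'depth']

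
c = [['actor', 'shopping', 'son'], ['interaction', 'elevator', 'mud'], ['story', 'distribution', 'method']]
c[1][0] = 'interaction'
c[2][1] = 'distribution'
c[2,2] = 'method'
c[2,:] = ['story', 'distribution', 'method']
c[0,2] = 'son'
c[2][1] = 'distribution'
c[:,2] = ['son', 'mud', 'method']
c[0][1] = 'shopping'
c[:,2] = ['son', 'mud', 'method']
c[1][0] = 'interaction'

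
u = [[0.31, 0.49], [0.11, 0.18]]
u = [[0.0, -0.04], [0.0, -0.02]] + [[0.31, 0.53],[0.11, 0.20]]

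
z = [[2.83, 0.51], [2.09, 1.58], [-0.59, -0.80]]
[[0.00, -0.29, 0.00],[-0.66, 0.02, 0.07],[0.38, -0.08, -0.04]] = z @ [[0.10, -0.14, -0.01], [-0.55, 0.2, 0.06]]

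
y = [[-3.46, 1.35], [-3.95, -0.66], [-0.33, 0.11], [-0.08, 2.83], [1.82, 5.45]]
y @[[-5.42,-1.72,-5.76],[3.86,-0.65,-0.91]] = [[23.96,5.07,18.7], [18.86,7.22,23.35], [2.21,0.50,1.80], [11.36,-1.70,-2.11], [11.17,-6.67,-15.44]]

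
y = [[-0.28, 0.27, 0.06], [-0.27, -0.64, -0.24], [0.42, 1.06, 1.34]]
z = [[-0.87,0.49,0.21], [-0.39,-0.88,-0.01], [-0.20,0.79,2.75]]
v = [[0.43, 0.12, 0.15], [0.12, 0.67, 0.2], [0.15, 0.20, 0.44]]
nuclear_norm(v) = 1.54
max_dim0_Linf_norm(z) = 2.75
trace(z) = 1.00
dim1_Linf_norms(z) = [0.87, 0.88, 2.75]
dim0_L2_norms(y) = [0.57, 1.27, 1.36]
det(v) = 0.10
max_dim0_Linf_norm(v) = 0.67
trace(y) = 0.42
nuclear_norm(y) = 2.59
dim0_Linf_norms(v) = [0.43, 0.67, 0.44]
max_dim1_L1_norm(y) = 2.82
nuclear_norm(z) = 4.77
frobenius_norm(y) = 1.95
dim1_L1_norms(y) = [0.61, 1.15, 2.82]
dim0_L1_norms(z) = [1.46, 2.16, 2.97]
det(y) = 0.24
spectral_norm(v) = 0.86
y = z @ v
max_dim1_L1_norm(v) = 0.99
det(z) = 2.52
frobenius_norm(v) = 0.99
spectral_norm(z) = 2.91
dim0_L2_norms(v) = [0.47, 0.71, 0.51]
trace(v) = 1.54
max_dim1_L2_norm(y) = 1.76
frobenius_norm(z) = 3.19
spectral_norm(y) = 1.88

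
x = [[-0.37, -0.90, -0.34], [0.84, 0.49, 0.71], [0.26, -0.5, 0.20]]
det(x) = 0.004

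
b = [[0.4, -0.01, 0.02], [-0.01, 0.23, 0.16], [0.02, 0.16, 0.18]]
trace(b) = 0.81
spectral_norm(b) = 0.40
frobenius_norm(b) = 0.55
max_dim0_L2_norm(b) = 0.4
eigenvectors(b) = [[-0.06,-0.99,-0.15], [-0.65,-0.08,0.76], [0.76,-0.14,0.64]]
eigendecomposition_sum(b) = [[0.00,  0.00,  -0.00], [0.0,  0.02,  -0.02], [-0.0,  -0.02,  0.02]] + [[0.39, 0.03, 0.06], [0.03, 0.0, 0.00], [0.06, 0.0, 0.01]] + [[0.01, -0.04, -0.04],  [-0.04, 0.21, 0.18],  [-0.04, 0.18, 0.15]]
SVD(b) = [[-0.99, 0.15, -0.06],[-0.08, -0.76, -0.65],[-0.14, -0.64, 0.76]] @ diag([0.40214170643195635, 0.3661140013973242, 0.041744292170719566]) @ [[-0.99, -0.08, -0.14],  [0.15, -0.76, -0.64],  [-0.06, -0.65, 0.76]]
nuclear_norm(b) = 0.81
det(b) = 0.01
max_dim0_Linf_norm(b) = 0.4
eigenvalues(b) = [0.04, 0.4, 0.37]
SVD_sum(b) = [[0.39, 0.03, 0.06], [0.03, 0.0, 0.0], [0.06, 0.00, 0.01]] + [[0.01, -0.04, -0.04], [-0.04, 0.21, 0.18], [-0.04, 0.18, 0.15]] + [[0.0,0.00,-0.0],[0.00,0.02,-0.02],[-0.0,-0.02,0.02]]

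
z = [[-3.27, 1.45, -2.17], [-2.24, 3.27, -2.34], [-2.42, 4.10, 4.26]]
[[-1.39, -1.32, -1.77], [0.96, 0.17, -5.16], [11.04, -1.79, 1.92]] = z @ [[0.12, 0.77, -0.83],[1.35, 0.35, -1.28],[1.36, -0.32, 1.21]]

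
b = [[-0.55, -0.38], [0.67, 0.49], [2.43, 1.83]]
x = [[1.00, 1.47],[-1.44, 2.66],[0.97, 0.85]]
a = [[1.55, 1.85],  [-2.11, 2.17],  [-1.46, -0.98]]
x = b + a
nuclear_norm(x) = 5.12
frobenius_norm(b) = 3.22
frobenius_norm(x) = 3.74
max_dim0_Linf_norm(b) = 2.43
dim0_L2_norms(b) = [2.58, 1.93]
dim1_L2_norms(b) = [0.67, 0.83, 3.04]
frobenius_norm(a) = 4.25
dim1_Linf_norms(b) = [0.55, 0.67, 2.43]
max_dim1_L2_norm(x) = 3.02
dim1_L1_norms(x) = [2.47, 4.1, 1.82]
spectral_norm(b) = 3.22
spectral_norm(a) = 3.05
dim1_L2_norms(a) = [2.41, 3.03, 1.76]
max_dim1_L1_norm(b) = 4.26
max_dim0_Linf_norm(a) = 2.17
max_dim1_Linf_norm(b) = 2.43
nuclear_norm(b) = 3.25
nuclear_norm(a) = 6.01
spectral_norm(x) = 3.21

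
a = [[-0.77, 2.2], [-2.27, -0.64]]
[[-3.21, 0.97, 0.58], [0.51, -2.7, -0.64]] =a @ [[0.17, 0.97, 0.19], [-1.40, 0.78, 0.33]]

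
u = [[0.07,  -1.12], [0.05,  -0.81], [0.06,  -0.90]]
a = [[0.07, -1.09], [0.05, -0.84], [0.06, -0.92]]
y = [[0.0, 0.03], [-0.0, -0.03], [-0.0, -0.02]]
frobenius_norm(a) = 1.66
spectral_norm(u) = 1.65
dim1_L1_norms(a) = [1.16, 0.89, 0.98]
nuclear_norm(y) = 0.05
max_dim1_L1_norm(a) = 1.16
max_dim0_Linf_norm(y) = 0.03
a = u + y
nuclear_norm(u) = 1.66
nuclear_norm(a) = 1.66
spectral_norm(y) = 0.05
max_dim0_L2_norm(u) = 1.65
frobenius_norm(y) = 0.05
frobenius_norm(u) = 1.65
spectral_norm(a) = 1.66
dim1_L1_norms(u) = [1.19, 0.86, 0.96]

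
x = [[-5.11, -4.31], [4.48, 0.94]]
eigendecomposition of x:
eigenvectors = [[(0.48-0.51j), 0.48+0.51j], [-0.71+0.00j, (-0.71-0j)]]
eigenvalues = [(-2.08+3.19j), (-2.08-3.19j)]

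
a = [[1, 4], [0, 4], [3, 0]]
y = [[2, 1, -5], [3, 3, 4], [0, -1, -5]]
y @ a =[[-13, 12], [15, 24], [-15, -4]]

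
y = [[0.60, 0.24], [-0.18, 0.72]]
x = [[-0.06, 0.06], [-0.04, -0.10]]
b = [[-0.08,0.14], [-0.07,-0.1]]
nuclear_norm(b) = 0.28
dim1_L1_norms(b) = [0.22, 0.17]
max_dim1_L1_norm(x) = 0.14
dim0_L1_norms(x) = [0.1, 0.16]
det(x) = 0.01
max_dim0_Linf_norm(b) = 0.14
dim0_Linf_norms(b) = [0.08, 0.14]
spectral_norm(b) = 0.17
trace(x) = -0.16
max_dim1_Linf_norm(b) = 0.14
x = y @ b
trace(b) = -0.18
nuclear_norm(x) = 0.19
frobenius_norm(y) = 0.98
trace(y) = 1.32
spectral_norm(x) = 0.12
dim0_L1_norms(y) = [0.78, 0.96]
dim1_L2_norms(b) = [0.16, 0.12]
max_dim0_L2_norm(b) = 0.17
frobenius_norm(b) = 0.20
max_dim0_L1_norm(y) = 0.96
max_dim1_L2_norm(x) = 0.11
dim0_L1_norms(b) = [0.15, 0.24]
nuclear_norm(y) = 1.39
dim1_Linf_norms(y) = [0.6, 0.72]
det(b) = 0.02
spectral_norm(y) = 0.76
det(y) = 0.48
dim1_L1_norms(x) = [0.12, 0.14]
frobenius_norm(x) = 0.14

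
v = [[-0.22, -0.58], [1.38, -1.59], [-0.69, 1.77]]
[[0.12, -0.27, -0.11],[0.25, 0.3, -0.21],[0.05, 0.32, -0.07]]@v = [[-0.32, 0.17], [0.5, -0.99], [0.48, -0.66]]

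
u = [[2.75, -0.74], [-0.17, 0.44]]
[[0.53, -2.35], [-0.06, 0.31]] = u @ [[0.17, -0.74], [-0.08, 0.42]]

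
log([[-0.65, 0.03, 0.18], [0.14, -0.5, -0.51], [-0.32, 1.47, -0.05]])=[[(-0.65+3.07j), 0.13+0.95j, (0.39-0.12j)], [(0.34+0.33j), -0.53+0.10j, -1.14-0.01j], [(-0.65+0.91j), (3.3+0.28j), (0.47-0.04j)]]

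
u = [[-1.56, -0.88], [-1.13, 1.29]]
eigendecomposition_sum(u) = [[-1.70, -0.47], [-0.61, -0.17]] + [[0.14, -0.41], [-0.52, 1.46]]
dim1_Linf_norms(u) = [1.56, 1.29]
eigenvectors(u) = [[-0.94, 0.27], [-0.34, -0.96]]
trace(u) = -0.27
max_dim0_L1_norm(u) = 2.69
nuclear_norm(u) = 3.49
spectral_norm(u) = 1.93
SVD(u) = [[-0.78, -0.63], [-0.63, 0.78]] @ diag([1.9277296626670146, 1.5597622728075322]) @ [[1.00, -0.07], [0.07, 1.0]]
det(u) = -3.01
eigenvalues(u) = [-1.87, 1.6]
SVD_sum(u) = [[-1.49, 0.10], [-1.21, 0.08]] + [[-0.07, -0.98], [0.08, 1.21]]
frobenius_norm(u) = 2.48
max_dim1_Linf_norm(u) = 1.56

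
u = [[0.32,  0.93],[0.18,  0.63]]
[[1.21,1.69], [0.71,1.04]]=u @ [[2.97, 2.96], [0.28, 0.80]]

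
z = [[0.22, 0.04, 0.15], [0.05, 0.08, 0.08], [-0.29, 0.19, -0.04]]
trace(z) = 0.26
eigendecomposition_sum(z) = [[-0.00+0.00j, 0j, (-0+0j)], [(-0+0j), 0j, (-0+0j)], [0j, -0.00-0.00j, 0j]] + [[0.11+0.09j, (0.02-0.14j), 0.08-0.04j], [0.03+0.06j, 0.04-0.05j, (0.04-0j)], [(-0.15+0.02j), (0.1+0.12j), -0.02+0.09j]] + [[0.11-0.09j, (0.02+0.14j), 0.08+0.04j], [0.03-0.06j, (0.04+0.05j), 0.04+0.00j], [-0.15-0.02j, 0.10-0.12j, (-0.02-0.09j)]]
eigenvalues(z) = [0j, (0.13+0.12j), (0.13-0.12j)]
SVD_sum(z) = [[0.21, -0.07, 0.07],  [0.04, -0.01, 0.01],  [-0.30, 0.1, -0.10]] + [[0.01, 0.11, 0.08], [0.01, 0.09, 0.07], [0.01, 0.09, 0.06]] + [[-0.0, -0.0, 0.00],[0.00, 0.0, -0.00],[-0.00, -0.0, 0.0]]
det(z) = 0.00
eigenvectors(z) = [[(0.43+0j), (0.45+0.48j), (0.45-0.48j)], [(0.49+0j), (0.08+0.29j), 0.08-0.29j], [(-0.76+0j), (-0.69+0j), -0.69-0.00j]]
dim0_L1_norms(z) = [0.56, 0.31, 0.27]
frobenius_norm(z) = 0.46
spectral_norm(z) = 0.41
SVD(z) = [[-0.57, -0.65, 0.51], [-0.11, -0.55, -0.83], [0.81, -0.53, 0.24]] @ diag([0.4073892581046218, 0.20888748453613956, 0.0001057597744355183]) @ [[-0.9, 0.3, -0.31], [-0.07, -0.82, -0.57], [-0.43, -0.49, 0.76]]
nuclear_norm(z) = 0.62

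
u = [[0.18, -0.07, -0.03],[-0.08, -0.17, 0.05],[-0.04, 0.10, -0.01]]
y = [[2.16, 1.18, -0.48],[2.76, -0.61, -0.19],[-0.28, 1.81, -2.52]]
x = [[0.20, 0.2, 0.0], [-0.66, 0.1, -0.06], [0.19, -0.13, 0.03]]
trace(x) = 0.33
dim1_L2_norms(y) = [2.51, 2.83, 3.12]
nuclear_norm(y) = 7.68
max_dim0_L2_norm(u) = 0.21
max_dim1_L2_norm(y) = 3.12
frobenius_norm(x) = 0.76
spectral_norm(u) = 0.21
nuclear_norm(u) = 0.42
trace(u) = -0.00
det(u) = 0.00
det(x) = 0.00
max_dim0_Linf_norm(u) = 0.18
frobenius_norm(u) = 0.30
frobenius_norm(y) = 4.90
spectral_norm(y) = 3.58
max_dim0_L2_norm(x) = 0.72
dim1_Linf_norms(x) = [0.2, 0.66, 0.19]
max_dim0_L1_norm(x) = 1.05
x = u @ y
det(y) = 10.02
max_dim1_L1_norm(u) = 0.3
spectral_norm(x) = 0.72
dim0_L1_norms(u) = [0.3, 0.34, 0.09]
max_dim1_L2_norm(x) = 0.67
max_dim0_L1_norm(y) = 5.2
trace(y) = -0.97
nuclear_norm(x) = 0.97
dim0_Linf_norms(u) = [0.18, 0.17, 0.05]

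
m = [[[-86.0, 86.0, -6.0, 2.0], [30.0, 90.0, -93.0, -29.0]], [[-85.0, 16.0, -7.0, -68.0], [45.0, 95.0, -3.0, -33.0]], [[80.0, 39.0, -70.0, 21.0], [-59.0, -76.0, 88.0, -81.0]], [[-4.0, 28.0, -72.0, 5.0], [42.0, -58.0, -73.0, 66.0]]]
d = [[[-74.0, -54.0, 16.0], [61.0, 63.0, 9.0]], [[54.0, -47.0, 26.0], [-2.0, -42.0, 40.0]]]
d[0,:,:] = [[-74.0, -54.0, 16.0], [61.0, 63.0, 9.0]]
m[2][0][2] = -70.0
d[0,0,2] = 16.0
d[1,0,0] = 54.0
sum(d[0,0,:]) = -112.0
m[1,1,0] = 45.0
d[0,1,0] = 61.0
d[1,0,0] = 54.0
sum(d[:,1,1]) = 21.0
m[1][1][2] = -3.0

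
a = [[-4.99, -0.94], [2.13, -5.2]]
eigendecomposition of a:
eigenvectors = [[(0.04+0.55j),0.04-0.55j], [(0.83+0j),(0.83-0j)]]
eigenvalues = [(-5.1+1.41j), (-5.1-1.41j)]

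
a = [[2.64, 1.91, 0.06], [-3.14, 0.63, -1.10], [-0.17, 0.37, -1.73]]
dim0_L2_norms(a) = [4.11, 2.04, 2.05]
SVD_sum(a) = [[2.74, 0.52, 0.71], [-3.00, -0.57, -0.77], [-0.5, -0.09, -0.13]] + [[0.05, 1.10, -0.98], [0.03, 0.82, -0.73], [0.04, 1.06, -0.94]] + [[-0.14, 0.3, 0.33], [-0.18, 0.37, 0.41], [0.28, -0.6, -0.66]]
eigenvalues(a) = [(1.57+2.23j), (1.57-2.23j), (-1.6+0j)]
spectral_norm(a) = 4.29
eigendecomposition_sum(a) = [[(1.33+0.72j),0.97-0.71j,(-0.09+0.31j)], [-1.58+1.14j,(0.29+1.53j),-0.31-0.28j], [(-0.13+0.18j),0.08+0.15j,-0.04-0.02j]] + [[(1.33-0.72j), (0.97+0.71j), (-0.09-0.31j)],[-1.58-1.14j, (0.29-1.53j), (-0.31+0.28j)],[-0.13-0.18j, (0.08-0.15j), (-0.04+0.02j)]] + [[-0.01+0.00j, (-0.03-0j), (0.24+0j)], [0.02-0.00j, 0.06+0.00j, (-0.48-0j)], [0.08-0.00j, 0.20+0.00j, -1.64-0.00j]]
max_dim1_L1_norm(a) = 4.87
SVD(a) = [[-0.67, -0.63, -0.39], [0.73, -0.48, -0.49], [0.12, -0.61, 0.78]] @ diag([4.29341789313888, 2.322077456850473, 1.1920650482510278]) @ [[-0.95, -0.18, -0.25], [-0.03, -0.75, 0.66], [0.30, -0.64, -0.71]]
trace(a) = 1.54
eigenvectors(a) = [[-0.26-0.55j, (-0.26+0.55j), -0.14+0.00j],[0.79+0.00j, (0.79-0j), (0.28+0j)],[(0.08-0.03j), 0.08+0.03j, 0.95+0.00j]]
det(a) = -11.88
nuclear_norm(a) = 7.81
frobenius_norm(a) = 5.02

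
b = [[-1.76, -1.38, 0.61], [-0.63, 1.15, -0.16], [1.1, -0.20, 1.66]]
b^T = [[-1.76,-0.63,1.10], [-1.38,1.15,-0.20], [0.61,-0.16,1.66]]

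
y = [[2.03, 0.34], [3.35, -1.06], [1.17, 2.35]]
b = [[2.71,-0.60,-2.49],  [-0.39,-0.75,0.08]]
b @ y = [[0.58, -4.29], [-3.21, 0.85]]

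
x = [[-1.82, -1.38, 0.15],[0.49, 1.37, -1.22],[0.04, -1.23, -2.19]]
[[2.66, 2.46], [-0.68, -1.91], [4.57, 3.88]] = x @[[-0.45, 0.12], [-1.47, -2.01], [-1.27, -0.64]]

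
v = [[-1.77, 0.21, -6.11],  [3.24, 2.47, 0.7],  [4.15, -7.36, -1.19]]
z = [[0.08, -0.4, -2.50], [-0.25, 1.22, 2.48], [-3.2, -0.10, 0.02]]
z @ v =[[-11.81, 17.43, 2.21], [14.69, -15.29, -0.57], [5.42, -1.07, 19.46]]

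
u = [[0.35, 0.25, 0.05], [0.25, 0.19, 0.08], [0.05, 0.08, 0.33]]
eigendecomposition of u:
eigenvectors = [[0.57, -0.74, -0.35], [-0.81, -0.57, -0.12], [0.11, -0.35, 0.93]]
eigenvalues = [0.0, 0.57, 0.3]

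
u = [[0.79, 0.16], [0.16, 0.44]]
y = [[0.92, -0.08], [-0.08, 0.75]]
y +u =[[1.71, 0.08],[0.08, 1.19]]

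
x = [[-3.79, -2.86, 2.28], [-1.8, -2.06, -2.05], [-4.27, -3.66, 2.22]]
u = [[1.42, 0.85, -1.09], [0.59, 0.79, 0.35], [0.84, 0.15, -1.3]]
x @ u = [[-5.15, -5.14, 0.17], [-5.49, -3.46, 3.91], [-6.36, -6.19, 0.49]]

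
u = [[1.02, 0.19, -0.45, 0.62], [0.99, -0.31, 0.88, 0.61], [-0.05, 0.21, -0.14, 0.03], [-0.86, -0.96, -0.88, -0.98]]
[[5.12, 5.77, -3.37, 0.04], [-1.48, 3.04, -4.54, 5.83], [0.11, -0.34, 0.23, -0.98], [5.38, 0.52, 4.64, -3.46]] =u @ [[2.68,5.52,-1.86,2.11], [-2.91,-1.92,0.63,-1.61], [-5.99,-2.66,-0.71,3.80], [0.39,-1.11,-3.08,-0.16]]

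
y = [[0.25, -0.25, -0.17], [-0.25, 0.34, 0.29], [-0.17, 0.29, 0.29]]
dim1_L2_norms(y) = [0.39, 0.51, 0.44]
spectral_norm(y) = 0.78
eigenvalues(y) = [0.78, 0.1, 0.0]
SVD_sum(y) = [[0.19, -0.25, -0.22], [-0.25, 0.34, 0.29], [-0.22, 0.29, 0.25]] + [[0.06, 0.00, 0.05], [0.0, 0.00, 0.0], [0.05, 0.00, 0.04]] + [[0.00, 0.0, -0.0], [0.0, 0.0, -0.00], [-0.00, -0.0, 0.0]]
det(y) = 0.00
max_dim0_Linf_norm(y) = 0.34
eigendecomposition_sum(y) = [[0.19, -0.25, -0.22], [-0.25, 0.34, 0.29], [-0.22, 0.29, 0.25]] + [[0.06, 0.00, 0.05], [0.0, 0.0, 0.00], [0.05, 0.0, 0.04]] + [[0.00, 0.00, -0.0],  [0.00, 0.00, -0.0],  [-0.00, -0.0, 0.00]]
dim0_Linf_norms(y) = [0.25, 0.34, 0.29]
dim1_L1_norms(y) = [0.67, 0.88, 0.75]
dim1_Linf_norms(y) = [0.25, 0.34, 0.29]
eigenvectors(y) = [[-0.50, 0.77, -0.4], [0.66, 0.03, -0.75], [0.57, 0.64, 0.52]]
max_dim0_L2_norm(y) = 0.51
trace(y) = 0.88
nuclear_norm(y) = 0.88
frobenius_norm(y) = 0.78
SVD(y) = [[-0.50, -0.77, -0.40], [0.66, -0.03, -0.75], [0.57, -0.64, 0.52]] @ diag([0.7767745676764407, 0.09901274818648274, 0.004212684137076561]) @ [[-0.5, 0.66, 0.57], [-0.77, -0.03, -0.64], [-0.40, -0.75, 0.52]]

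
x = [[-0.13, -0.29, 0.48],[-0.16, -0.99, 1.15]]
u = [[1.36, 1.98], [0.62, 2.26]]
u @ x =[[-0.49,  -2.35,  2.93], [-0.44,  -2.42,  2.9]]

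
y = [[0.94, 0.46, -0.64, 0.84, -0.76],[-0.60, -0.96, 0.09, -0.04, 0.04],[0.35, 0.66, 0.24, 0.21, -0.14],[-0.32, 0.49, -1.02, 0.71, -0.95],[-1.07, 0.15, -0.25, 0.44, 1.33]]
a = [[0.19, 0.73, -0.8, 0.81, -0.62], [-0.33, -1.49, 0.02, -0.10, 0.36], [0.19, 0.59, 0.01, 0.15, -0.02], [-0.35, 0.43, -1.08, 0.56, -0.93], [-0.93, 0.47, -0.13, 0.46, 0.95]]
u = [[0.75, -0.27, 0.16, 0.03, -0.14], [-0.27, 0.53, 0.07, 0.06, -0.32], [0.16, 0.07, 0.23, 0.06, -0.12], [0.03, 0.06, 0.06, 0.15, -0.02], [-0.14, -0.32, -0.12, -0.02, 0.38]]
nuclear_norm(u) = 2.04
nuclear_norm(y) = 6.27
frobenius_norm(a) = 3.16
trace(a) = 0.22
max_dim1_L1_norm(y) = 3.64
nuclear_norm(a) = 5.68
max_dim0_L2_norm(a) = 1.87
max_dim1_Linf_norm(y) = 1.33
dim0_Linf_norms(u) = [0.75, 0.53, 0.23, 0.15, 0.38]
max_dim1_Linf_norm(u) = 0.75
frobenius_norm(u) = 1.25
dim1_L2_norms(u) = [0.83, 0.68, 0.32, 0.18, 0.53]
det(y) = -0.95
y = u + a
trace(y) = 2.26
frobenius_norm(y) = 3.28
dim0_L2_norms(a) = [1.08, 1.87, 1.35, 1.1, 1.51]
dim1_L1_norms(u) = [1.35, 1.25, 0.64, 0.32, 0.98]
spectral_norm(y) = 2.44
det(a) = 0.01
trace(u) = 2.04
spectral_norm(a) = 2.40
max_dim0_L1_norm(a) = 3.71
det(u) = 0.00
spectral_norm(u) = 0.95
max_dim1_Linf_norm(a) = 1.49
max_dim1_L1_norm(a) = 3.35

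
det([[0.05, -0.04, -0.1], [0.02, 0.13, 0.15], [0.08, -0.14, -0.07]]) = 0.001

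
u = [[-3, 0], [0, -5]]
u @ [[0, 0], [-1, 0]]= [[0, 0], [5, 0]]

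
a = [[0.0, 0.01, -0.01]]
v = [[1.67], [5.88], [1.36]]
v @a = [[0.0, 0.02, -0.02], [0.0, 0.06, -0.06], [0.00, 0.01, -0.01]]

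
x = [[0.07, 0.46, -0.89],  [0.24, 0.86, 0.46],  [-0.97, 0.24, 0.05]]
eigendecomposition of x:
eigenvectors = [[-0.68+0.00j, 0.13-0.51j, (0.13+0.51j)], [(0.26+0j), 0.68+0.00j, 0.68-0.00j], [-0.69+0.00j, 0.13+0.50j, (0.13-0.5j)]]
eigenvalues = [(-1+0j), (0.99+0.16j), (0.99-0.16j)]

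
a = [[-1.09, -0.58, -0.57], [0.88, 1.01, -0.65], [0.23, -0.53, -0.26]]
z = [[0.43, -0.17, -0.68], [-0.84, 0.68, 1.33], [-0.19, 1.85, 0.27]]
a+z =[[-0.66, -0.75, -1.25], [0.04, 1.69, 0.68], [0.04, 1.32, 0.01]]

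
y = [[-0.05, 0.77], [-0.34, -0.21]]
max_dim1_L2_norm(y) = 0.77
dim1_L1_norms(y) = [0.82, 0.55]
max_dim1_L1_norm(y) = 0.82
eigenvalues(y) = [(-0.13+0.51j), (-0.13-0.51j)]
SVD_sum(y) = [[0.05, 0.76],  [-0.01, -0.23]] + [[-0.10, 0.01], [-0.33, 0.02]]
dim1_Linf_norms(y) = [0.77, 0.34]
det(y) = 0.27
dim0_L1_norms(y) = [0.39, 0.98]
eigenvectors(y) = [[0.83+0.00j, 0.83-0.00j], [(-0.09+0.55j), (-0.09-0.55j)]]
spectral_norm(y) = 0.80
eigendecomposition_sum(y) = [[-0.03+0.26j, 0.38+0.10j], [-0.17-0.04j, -0.10+0.24j]] + [[-0.03-0.26j, 0.38-0.10j], [-0.17+0.04j, -0.10-0.24j]]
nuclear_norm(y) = 1.14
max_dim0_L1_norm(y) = 0.98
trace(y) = -0.26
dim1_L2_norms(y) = [0.77, 0.4]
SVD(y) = [[-0.96, 0.29], [0.29, 0.96]] @ diag([0.79942332434181, 0.3406205344636312]) @ [[-0.06, -1.00], [-1.00, 0.06]]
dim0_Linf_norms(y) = [0.34, 0.77]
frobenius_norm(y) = 0.87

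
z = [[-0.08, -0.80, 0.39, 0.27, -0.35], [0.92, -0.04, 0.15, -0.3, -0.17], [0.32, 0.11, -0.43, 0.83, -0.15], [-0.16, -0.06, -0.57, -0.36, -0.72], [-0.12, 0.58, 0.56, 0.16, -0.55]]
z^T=[[-0.08, 0.92, 0.32, -0.16, -0.12], [-0.8, -0.04, 0.11, -0.06, 0.58], [0.39, 0.15, -0.43, -0.57, 0.56], [0.27, -0.3, 0.83, -0.36, 0.16], [-0.35, -0.17, -0.15, -0.72, -0.55]]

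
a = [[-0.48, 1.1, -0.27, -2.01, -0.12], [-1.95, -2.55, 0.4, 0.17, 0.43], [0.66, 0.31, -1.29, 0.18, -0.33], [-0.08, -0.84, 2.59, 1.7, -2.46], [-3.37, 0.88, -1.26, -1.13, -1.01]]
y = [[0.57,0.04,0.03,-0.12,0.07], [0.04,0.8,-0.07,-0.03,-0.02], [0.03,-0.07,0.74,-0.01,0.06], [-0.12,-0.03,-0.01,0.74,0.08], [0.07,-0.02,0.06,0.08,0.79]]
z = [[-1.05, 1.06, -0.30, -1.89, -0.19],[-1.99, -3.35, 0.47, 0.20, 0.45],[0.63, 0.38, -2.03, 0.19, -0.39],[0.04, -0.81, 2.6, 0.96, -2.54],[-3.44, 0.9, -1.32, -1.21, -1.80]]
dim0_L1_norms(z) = [7.15, 6.5, 6.72, 4.45, 5.37]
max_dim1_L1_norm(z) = 8.67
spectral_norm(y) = 0.90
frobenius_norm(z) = 7.77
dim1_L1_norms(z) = [4.49, 6.46, 3.62, 6.95, 8.67]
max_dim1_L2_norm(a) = 4.04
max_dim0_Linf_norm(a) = 3.37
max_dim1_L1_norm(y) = 1.02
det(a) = -67.20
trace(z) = -7.27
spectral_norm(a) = 4.75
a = y + z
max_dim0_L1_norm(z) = 7.15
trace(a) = -3.63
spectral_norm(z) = 4.84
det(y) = 0.18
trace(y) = 3.64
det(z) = -112.94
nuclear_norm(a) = 14.11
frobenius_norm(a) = 7.14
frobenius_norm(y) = 1.66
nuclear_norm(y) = 3.64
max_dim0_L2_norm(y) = 0.8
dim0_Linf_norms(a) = [3.37, 2.55, 2.59, 2.01, 2.46]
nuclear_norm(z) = 15.55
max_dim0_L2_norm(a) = 3.98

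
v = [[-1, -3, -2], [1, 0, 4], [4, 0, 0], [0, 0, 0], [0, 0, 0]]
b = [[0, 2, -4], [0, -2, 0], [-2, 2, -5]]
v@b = [[4, 0, 14], [-8, 10, -24], [0, 8, -16], [0, 0, 0], [0, 0, 0]]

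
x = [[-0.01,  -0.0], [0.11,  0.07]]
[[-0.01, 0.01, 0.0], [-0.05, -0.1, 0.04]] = x @ [[0.52, -0.7, -0.03], [-1.49, -0.29, 0.58]]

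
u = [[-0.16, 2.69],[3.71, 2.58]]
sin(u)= [[-0.85, -0.08],[-0.11, -0.94]]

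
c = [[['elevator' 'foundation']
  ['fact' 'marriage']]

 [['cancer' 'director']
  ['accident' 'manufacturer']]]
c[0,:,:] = [['elevator', 'foundation'], ['fact', 'marriage']]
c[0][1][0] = 'fact'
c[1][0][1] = 'director'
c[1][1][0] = 'accident'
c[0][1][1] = 'marriage'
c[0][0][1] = 'foundation'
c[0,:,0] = ['elevator', 'fact']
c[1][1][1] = 'manufacturer'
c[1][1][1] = 'manufacturer'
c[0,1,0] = 'fact'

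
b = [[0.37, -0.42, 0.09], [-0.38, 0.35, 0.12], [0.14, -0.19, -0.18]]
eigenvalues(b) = [(0.75+0j), (-0.11+0.02j), (-0.11-0.02j)]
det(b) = 0.01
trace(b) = 0.54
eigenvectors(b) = [[-0.74+0.00j, 0.64+0.00j, (0.64-0j)], [(0.63+0j), 0.64-0.00j, (0.64+0j)], [-0.24+0.00j, -0.41+0.11j, (-0.41-0.11j)]]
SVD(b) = [[-0.69,  0.63,  -0.36],  [0.66,  0.33,  -0.68],  [-0.31,  -0.7,  -0.64]] @ diag([0.7989665393686869, 0.22355633105240924, 0.04974973181444942]) @ [[-0.68, 0.72, 0.09], [0.05, -0.08, 1.0], [0.73, 0.69, 0.02]]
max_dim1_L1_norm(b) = 0.88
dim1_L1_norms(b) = [0.88, 0.85, 0.51]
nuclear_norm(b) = 1.07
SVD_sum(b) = [[0.38, -0.4, -0.05], [-0.36, 0.38, 0.05], [0.17, -0.18, -0.02]] + [[0.01, -0.01, 0.14], [0.0, -0.01, 0.07], [-0.01, 0.01, -0.16]] + [[-0.01, -0.01, -0.0], [-0.02, -0.02, -0.0], [-0.02, -0.02, -0.00]]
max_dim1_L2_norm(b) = 0.57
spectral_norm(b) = 0.80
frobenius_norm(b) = 0.83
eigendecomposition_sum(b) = [[0.41+0.00j,  (-0.42-0j),  (-0.01-0j)], [-0.34+0.00j,  0.35+0.00j,  0.01+0.00j], [(0.13+0j),  -0.13-0.00j,  -0.00-0.00j]] + [[-0.02+0.04j,-0.00+0.16j,0.05+0.31j],[(-0.02+0.04j),-0.00+0.16j,0.05+0.31j],[0.00-0.03j,-0.03-0.10j,-0.09-0.19j]] + [[(-0.02-0.04j),(-0-0.16j),(0.05-0.31j)], [(-0.02-0.04j),-0.00-0.16j,(0.05-0.31j)], [0.03j,-0.03+0.10j,(-0.09+0.19j)]]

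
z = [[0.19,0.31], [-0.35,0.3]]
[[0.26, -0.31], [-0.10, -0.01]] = z@[[0.65,  -0.53],[0.44,  -0.66]]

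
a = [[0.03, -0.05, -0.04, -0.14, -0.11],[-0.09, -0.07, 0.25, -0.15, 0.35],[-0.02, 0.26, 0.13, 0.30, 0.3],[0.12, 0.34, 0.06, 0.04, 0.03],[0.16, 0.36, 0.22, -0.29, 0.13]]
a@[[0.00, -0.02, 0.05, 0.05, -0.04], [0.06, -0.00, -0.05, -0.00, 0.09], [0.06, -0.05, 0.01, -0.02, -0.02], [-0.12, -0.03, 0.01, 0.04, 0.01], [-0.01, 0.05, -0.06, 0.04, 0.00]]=[[0.01, 0.00, 0.01, -0.01, -0.01], [0.03, 0.01, -0.02, -0.00, -0.01], [-0.02, -0.0, -0.03, 0.02, 0.02], [0.02, -0.01, -0.01, 0.01, 0.02], [0.07, 0.0, -0.02, -0.0, 0.02]]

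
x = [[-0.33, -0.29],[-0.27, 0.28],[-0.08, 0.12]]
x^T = [[-0.33, -0.27, -0.08], [-0.29, 0.28, 0.12]]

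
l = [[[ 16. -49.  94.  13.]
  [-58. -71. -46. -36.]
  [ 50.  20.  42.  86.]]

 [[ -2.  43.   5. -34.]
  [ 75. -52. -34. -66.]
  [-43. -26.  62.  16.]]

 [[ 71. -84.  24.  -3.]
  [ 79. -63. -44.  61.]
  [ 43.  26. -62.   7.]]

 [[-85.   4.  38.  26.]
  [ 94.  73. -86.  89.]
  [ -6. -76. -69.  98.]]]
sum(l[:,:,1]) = -255.0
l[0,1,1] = -71.0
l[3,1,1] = 73.0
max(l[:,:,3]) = 98.0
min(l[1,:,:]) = -66.0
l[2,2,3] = 7.0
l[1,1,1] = -52.0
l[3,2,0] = -6.0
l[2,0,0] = 71.0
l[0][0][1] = -49.0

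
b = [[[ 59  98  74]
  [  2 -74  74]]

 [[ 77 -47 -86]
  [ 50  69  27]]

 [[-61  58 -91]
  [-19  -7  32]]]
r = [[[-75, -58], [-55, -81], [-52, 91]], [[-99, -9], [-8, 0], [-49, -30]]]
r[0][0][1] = -58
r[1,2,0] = -49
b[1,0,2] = -86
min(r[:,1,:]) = -81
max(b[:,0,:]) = 98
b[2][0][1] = 58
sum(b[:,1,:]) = 154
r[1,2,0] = -49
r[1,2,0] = -49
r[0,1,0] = -55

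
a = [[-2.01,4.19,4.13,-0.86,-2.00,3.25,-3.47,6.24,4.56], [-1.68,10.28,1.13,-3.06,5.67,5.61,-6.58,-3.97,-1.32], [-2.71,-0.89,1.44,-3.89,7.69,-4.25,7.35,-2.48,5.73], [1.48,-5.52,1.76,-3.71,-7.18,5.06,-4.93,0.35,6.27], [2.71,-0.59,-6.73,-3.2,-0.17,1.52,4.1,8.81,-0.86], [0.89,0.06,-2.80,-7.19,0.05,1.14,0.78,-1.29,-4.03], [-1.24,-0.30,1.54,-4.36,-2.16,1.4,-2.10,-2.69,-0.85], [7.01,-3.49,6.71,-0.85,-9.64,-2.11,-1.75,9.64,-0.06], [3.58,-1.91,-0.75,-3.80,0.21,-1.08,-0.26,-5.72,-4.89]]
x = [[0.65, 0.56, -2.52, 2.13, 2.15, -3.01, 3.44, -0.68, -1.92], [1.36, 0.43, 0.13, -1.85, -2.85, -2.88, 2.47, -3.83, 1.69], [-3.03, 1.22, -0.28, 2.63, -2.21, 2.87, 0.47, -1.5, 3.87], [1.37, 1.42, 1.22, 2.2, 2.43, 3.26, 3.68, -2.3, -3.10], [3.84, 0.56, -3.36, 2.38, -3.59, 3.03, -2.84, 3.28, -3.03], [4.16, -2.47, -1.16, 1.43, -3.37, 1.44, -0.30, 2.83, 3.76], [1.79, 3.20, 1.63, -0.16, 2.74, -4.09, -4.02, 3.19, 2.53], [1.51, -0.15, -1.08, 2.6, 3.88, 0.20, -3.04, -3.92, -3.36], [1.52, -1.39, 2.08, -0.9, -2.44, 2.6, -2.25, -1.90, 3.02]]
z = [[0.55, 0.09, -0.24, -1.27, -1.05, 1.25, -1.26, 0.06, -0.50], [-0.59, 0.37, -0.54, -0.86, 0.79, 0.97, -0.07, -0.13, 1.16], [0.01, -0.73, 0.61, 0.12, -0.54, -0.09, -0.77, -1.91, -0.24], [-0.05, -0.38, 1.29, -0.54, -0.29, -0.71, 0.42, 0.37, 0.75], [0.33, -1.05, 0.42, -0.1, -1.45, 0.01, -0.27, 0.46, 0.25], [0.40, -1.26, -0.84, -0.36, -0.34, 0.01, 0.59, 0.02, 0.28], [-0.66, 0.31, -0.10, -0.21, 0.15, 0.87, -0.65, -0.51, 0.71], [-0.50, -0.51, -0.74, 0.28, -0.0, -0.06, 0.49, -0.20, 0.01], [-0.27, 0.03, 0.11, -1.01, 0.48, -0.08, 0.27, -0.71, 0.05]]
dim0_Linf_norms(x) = [4.16, 3.2, 3.36, 2.63, 3.88, 4.09, 4.02, 3.92, 3.87]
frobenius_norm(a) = 37.79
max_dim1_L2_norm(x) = 9.06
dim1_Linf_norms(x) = [3.44, 3.83, 3.87, 3.68, 3.84, 4.16, 4.09, 3.92, 3.02]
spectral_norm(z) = 2.95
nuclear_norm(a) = 91.97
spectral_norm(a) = 22.81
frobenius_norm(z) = 5.73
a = x @ z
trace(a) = 9.62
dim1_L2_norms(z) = [2.55, 2.11, 2.35, 1.89, 1.96, 1.77, 1.6, 1.19, 1.39]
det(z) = 0.00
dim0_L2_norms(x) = [7.29, 4.76, 5.36, 5.92, 8.73, 8.43, 8.39, 8.4, 9.01]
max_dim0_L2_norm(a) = 16.53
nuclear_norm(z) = 14.12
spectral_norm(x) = 11.94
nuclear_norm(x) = 59.96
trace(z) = -1.25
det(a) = -791.92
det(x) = 281858.07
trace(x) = -4.07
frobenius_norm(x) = 22.56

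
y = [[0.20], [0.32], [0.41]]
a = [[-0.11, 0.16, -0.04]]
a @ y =[[0.01]]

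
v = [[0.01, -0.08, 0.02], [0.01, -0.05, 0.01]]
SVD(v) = [[-0.85, -0.53],[-0.53, 0.85]] @ diag([0.09790502768296509, 0.003821721391969902]) @ [[-0.14, 0.96, -0.23], [0.83, -0.01, -0.55]]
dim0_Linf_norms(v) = [0.01, 0.08, 0.02]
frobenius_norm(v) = 0.10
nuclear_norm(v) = 0.10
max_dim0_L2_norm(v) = 0.09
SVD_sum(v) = [[0.01,-0.08,0.02],[0.01,-0.05,0.01]] + [[-0.00, 0.00, 0.0], [0.00, -0.00, -0.0]]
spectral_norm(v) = 0.10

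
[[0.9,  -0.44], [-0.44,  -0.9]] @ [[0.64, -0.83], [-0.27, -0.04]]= [[0.69,-0.73], [-0.04,0.4]]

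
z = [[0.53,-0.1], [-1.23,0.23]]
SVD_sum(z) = [[0.53, -0.1], [-1.23, 0.23]] + [[-0.0, -0.00], [-0.00, -0.0]]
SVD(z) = [[-0.4, 0.92], [0.92, 0.40]] @ diag([1.3626075547661936, 0.0008072757237785494]) @ [[-0.98, 0.18],[-0.18, -0.98]]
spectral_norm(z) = 1.36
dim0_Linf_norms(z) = [1.23, 0.23]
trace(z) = 0.76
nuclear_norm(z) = 1.36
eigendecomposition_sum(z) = [[0.53, -0.10], [-1.23, 0.23]] + [[-0.00,-0.0],[-0.00,-0.00]]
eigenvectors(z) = [[0.4, 0.18], [-0.92, 0.98]]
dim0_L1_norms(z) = [1.76, 0.33]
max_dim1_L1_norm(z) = 1.46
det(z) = -0.00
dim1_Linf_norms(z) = [0.53, 1.23]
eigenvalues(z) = [0.76, -0.0]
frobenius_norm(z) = 1.36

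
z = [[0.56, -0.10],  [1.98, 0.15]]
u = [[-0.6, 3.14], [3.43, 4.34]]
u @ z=[[5.88, 0.53], [10.51, 0.31]]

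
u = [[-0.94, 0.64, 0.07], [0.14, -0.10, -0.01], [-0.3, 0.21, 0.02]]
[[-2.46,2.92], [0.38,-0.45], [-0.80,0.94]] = u @ [[0.76,  -1.23], [-2.56,  2.53], [-1.52,  2.01]]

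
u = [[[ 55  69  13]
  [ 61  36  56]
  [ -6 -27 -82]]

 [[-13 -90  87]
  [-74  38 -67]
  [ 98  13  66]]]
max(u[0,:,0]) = 61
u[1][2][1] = 13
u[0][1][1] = 36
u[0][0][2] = 13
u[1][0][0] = -13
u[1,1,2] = -67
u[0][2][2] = -82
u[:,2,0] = [-6, 98]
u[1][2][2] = 66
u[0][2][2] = -82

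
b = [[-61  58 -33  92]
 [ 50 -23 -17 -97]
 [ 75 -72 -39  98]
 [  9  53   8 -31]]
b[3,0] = 9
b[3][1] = 53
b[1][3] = -97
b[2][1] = -72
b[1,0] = 50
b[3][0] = 9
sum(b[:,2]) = -81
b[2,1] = -72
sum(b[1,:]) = -87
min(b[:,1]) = -72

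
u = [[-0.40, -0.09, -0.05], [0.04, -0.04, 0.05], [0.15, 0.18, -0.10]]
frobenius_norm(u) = 0.49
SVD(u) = [[-0.89, 0.39, 0.22], [0.05, -0.39, 0.92], [0.45, 0.83, 0.33]] @ diag([0.45494358090137776, 0.18496810902826682, 0.0036244777746325956]) @ [[0.94,  0.35,  0.01],[-0.26,  0.70,  -0.66],[-0.23,  0.62,  0.75]]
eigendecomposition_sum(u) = [[-0.41,-0.08,-0.06], [0.02,0.0,0.0], [0.21,0.04,0.03]] + [[-0.0, -0.0, -0.0], [0.0, 0.0, 0.0], [0.0, 0.0, 0.00]] + [[0.01, -0.01, 0.01], [0.02, -0.05, 0.05], [-0.07, 0.13, -0.13]]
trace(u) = -0.54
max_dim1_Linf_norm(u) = 0.4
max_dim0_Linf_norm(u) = 0.4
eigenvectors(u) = [[0.88,  0.23,  -0.08],[-0.04,  -0.63,  -0.33],[-0.47,  -0.74,  0.94]]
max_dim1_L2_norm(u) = 0.41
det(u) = 0.00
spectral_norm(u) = 0.45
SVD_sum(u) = [[-0.38, -0.14, -0.0], [0.02, 0.01, 0.00], [0.19, 0.07, 0.00]] + [[-0.02, 0.05, -0.05],  [0.02, -0.05, 0.05],  [-0.04, 0.11, -0.10]] + [[-0.00, 0.00, 0.0], [-0.00, 0.00, 0.00], [-0.00, 0.00, 0.0]]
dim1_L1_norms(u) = [0.54, 0.13, 0.43]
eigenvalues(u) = [-0.37, 0.0, -0.17]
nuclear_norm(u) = 0.64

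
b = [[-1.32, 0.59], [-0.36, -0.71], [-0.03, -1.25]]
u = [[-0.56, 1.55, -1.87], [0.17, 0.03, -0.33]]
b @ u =[[0.84, -2.03, 2.27], [0.08, -0.58, 0.91], [-0.2, -0.08, 0.47]]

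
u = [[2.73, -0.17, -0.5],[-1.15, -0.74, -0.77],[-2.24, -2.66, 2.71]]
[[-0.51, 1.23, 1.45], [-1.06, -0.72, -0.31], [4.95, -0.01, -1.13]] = u @ [[0.08, 0.50, 0.49], [-0.33, -0.11, -0.16], [1.57, 0.30, -0.17]]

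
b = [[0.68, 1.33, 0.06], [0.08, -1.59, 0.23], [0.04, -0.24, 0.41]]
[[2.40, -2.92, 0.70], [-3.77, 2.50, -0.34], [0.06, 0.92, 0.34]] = b@[[-1.62, -1.63, 0.22], [2.55, -1.43, 0.37], [1.79, 1.57, 1.02]]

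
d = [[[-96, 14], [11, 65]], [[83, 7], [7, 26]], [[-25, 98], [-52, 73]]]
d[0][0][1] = 14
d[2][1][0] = -52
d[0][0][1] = 14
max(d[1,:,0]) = 83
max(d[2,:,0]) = -25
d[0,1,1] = 65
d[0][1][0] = 11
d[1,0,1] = 7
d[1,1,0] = 7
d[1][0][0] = 83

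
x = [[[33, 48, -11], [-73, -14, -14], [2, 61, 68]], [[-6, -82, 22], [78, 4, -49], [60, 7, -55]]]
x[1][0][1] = -82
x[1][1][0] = 78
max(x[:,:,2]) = 68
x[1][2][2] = -55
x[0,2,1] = 61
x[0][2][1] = 61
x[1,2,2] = -55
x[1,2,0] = 60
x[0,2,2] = 68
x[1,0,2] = 22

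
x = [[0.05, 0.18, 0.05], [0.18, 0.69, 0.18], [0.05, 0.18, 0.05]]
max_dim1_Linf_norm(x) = 0.69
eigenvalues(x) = [0.78, 0.0, 0.01]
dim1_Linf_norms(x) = [0.18, 0.69, 0.18]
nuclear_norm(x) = 0.79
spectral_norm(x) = 0.78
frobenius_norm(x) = 0.78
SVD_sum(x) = [[0.05, 0.18, 0.05], [0.18, 0.69, 0.18], [0.05, 0.18, 0.05]] + [[0.00, -0.00, 0.0], [-0.00, 0.0, -0.00], [0.00, -0.0, 0.0]] + [[0.0, 0.00, -0.00],[0.0, 0.0, -0.00],[-0.00, -0.0, 0.0]]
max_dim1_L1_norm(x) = 1.05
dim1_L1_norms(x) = [0.28, 1.05, 0.28]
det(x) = 0.00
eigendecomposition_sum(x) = [[0.05, 0.18, 0.05],[0.18, 0.69, 0.18],[0.05, 0.18, 0.05]] + [[0.00, 0.00, -0.0], [0.00, 0.00, -0.0], [-0.00, -0.0, 0.00]] + [[0.0, -0.00, 0.00],[-0.0, 0.00, -0.0],[0.00, -0.00, 0.0]]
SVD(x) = [[-0.25, 0.66, -0.71],[-0.94, -0.35, -0.0],[-0.25, 0.66, 0.71]] @ diag([0.7846472763923801, 0.005352723607619743, 1.2655500835741783e-17]) @ [[-0.25, -0.94, -0.25], [0.66, -0.35, 0.66], [-0.71, -0.00, 0.71]]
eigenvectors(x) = [[-0.25, -0.71, 0.66], [-0.94, -0.00, -0.35], [-0.25, 0.71, 0.66]]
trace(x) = 0.79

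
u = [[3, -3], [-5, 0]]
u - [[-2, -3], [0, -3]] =[[5, 0], [-5, 3]]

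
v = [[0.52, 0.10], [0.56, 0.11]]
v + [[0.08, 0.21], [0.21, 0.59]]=[[0.60, 0.31], [0.77, 0.70]]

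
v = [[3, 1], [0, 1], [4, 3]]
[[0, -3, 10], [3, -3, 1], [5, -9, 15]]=v@[[-1, 0, 3], [3, -3, 1]]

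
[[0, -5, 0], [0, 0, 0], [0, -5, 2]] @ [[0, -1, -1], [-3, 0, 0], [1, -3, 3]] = [[15, 0, 0], [0, 0, 0], [17, -6, 6]]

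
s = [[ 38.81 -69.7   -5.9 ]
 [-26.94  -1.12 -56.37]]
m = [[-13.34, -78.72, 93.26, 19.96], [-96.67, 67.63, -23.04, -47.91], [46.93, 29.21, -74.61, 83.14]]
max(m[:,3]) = 83.14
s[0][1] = -69.7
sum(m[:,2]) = -4.390000000000001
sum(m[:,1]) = 18.119999999999997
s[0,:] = [38.81, -69.7, -5.9]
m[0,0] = -13.34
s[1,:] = [-26.94, -1.12, -56.37]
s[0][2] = -5.9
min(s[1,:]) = -56.37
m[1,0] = -96.67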